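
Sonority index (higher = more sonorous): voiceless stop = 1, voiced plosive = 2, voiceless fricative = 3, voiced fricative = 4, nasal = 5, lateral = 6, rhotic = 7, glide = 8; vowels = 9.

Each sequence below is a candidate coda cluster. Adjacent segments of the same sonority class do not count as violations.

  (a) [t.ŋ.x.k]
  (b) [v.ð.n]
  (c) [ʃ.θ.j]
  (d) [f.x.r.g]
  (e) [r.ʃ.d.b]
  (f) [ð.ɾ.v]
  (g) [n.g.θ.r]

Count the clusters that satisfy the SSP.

(a) 1-5-3-1 → violates
(b) 4-4-5 → violates
(c) 3-3-8 → violates
(d) 3-3-7-2 → violates
(e) 7-3-2-2 → obeys
(f) 4-7-4 → violates
(g) 5-2-3-7 → violates

1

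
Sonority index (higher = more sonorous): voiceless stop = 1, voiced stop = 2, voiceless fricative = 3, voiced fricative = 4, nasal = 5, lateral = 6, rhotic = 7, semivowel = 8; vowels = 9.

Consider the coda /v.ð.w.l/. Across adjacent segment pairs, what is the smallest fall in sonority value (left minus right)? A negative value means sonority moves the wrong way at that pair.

/v/ is a voiced fricative (sonority 4).
/ð/ is a voiced fricative (sonority 4).
/w/ is a semivowel (sonority 8).
/l/ is a lateral (sonority 6).
/v/→/ð/: change +0.
/ð/→/w/: change -4.
/w/→/l/: change +2.
Minimum = -4.

-4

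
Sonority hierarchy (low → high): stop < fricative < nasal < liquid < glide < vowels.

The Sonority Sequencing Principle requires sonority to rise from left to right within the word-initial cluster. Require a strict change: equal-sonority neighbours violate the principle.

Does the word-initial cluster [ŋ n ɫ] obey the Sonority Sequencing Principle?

/ŋ/ is a nasal (sonority 3).
/n/ is a nasal (sonority 3).
/ɫ/ is a liquid (sonority 4).
The profile is 3-3-4. Between /ŋ/ (3) and /n/ (3) sonority does not rise, so the cluster violates the SSP.

no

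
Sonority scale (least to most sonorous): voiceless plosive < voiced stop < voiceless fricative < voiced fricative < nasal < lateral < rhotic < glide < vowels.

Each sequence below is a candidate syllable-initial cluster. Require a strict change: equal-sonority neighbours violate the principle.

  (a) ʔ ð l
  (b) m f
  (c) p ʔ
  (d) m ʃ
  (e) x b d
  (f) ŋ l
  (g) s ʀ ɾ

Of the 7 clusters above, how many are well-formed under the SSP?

(a) sonority 1-4-6: well-formed.
(b) sonority 5-3: ill-formed.
(c) sonority 1-1: ill-formed.
(d) sonority 5-3: ill-formed.
(e) sonority 3-2-2: ill-formed.
(f) sonority 5-6: well-formed.
(g) sonority 3-7-7: ill-formed.

2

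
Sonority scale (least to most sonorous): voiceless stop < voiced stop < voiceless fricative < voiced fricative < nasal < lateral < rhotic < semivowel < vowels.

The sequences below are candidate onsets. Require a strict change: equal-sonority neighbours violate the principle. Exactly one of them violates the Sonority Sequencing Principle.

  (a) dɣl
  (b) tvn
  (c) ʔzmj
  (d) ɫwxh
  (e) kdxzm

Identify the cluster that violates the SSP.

(a) dɣl: profile 2-4-6 — obeys.
(b) tvn: profile 1-4-5 — obeys.
(c) ʔzmj: profile 1-4-5-8 — obeys.
(d) ɫwxh: profile 6-8-3-3 — violates.
(e) kdxzm: profile 1-2-3-4-5 — obeys.

d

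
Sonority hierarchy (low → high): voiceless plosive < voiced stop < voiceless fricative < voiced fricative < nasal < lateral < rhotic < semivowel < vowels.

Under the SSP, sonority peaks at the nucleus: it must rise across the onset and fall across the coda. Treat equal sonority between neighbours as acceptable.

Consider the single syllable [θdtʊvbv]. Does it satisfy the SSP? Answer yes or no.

no

Onset: /θ/ is a voiceless fricative (sonority 3), /d/ is a voiced stop (sonority 2), /t/ is a voiceless plosive (sonority 1); then the nucleus /ʊ/ (sonority 9).
Onset profile 3-2-1-9 — does not rise throughout.
Coda: /v/ is a voiced fricative (sonority 4), /b/ is a voiced stop (sonority 2), /v/ is a voiced fricative (sonority 4).
Coda profile 9-4-2-4 — does not fall throughout.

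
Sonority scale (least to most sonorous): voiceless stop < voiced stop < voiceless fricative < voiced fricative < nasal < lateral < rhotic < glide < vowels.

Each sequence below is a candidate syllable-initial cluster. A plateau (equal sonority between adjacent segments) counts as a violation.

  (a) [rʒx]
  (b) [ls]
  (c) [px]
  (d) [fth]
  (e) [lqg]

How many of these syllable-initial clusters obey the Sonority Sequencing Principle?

(a) sonority 7-4-3: ill-formed.
(b) sonority 6-3: ill-formed.
(c) sonority 1-3: well-formed.
(d) sonority 3-1-3: ill-formed.
(e) sonority 6-1-2: ill-formed.

1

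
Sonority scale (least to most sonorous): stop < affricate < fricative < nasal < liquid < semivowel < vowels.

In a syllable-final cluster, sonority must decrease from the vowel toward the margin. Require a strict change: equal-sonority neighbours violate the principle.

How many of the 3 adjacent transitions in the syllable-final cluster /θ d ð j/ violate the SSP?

2

/θ/ — fricative, sonority 3.
/d/ — stop, sonority 1.
/ð/ — fricative, sonority 3.
/j/ — semivowel, sonority 6.
/θ/→/d/: 3→1 (falls) — ok.
/d/→/ð/: 1→3 (does not fall) — violation.
/ð/→/j/: 3→6 (does not fall) — violation.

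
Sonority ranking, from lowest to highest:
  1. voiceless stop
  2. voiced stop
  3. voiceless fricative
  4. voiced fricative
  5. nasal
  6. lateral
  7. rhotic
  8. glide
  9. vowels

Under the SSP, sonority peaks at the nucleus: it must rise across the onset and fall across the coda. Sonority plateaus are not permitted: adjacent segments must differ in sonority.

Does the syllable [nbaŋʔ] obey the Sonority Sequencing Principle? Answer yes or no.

no

Onset: /n/ is a nasal (sonority 5), /b/ is a voiced stop (sonority 2); then the nucleus /a/ (sonority 9).
Onset profile 5-2-9 — does not strictly rise throughout.
Coda: /ŋ/ is a nasal (sonority 5), /ʔ/ is a voiceless stop (sonority 1).
Coda profile 9-5-1 — falls from the nucleus.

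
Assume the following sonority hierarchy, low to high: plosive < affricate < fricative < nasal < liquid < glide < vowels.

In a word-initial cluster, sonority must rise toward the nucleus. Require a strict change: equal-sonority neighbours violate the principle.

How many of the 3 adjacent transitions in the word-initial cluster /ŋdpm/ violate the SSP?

2

/ŋ/ — nasal, sonority 4.
/d/ — plosive, sonority 1.
/p/ — plosive, sonority 1.
/m/ — nasal, sonority 4.
/ŋ/→/d/: 4→1 (does not rise) — violation.
/d/→/p/: 1→1 (plateau) — violation.
/p/→/m/: 1→4 (rises) — ok.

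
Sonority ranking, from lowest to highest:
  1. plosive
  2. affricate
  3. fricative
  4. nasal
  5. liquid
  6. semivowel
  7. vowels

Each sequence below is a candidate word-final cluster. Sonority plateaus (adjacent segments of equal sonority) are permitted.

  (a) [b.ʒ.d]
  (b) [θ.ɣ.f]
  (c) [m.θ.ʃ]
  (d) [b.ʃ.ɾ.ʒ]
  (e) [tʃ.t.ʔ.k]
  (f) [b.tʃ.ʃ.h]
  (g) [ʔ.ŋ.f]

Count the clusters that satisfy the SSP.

3

(a) 1-3-1 → violates
(b) 3-3-3 → obeys
(c) 4-3-3 → obeys
(d) 1-3-5-3 → violates
(e) 2-1-1-1 → obeys
(f) 1-2-3-3 → violates
(g) 1-4-3 → violates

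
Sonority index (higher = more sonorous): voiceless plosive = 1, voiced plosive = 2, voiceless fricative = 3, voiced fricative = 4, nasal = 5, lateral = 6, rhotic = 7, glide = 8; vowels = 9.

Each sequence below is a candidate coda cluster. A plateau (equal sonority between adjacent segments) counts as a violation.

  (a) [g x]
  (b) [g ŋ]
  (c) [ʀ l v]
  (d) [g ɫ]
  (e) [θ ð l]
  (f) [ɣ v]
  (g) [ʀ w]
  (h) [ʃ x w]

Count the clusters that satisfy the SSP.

1

(a) 2-3 → violates
(b) 2-5 → violates
(c) 7-6-4 → obeys
(d) 2-6 → violates
(e) 3-4-6 → violates
(f) 4-4 → violates
(g) 7-8 → violates
(h) 3-3-8 → violates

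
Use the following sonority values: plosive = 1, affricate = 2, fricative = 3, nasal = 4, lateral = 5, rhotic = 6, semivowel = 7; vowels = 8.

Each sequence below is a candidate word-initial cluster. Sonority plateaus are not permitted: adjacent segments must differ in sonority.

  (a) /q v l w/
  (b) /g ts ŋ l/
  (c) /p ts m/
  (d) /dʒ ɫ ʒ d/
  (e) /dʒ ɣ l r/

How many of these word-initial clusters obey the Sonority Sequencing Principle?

4

(a) 1-3-5-7 → obeys
(b) 1-2-4-5 → obeys
(c) 1-2-4 → obeys
(d) 2-5-3-1 → violates
(e) 2-3-5-6 → obeys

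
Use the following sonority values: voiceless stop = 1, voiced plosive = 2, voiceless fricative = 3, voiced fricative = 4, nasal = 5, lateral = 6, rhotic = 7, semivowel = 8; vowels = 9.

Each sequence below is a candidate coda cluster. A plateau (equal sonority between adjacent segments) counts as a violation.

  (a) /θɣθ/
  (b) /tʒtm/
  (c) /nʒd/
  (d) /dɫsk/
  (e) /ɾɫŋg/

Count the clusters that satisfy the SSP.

(a) 3-4-3 → violates
(b) 1-4-1-5 → violates
(c) 5-4-2 → obeys
(d) 2-6-3-1 → violates
(e) 7-6-5-2 → obeys

2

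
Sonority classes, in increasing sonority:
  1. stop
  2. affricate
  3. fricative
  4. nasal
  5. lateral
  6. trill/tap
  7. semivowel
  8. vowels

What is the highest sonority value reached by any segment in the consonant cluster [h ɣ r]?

6

/h/ is a fricative (sonority 3).
/ɣ/ is a fricative (sonority 3).
/r/ is a trill/tap (sonority 6).
The maximum is 6.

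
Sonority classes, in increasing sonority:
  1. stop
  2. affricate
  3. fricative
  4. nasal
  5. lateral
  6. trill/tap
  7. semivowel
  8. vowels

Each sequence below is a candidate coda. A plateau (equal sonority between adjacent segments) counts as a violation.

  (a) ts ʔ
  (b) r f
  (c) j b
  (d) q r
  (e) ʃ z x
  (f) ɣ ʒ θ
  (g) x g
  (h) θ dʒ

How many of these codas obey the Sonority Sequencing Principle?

(a) sonority 2-1: well-formed.
(b) sonority 6-3: well-formed.
(c) sonority 7-1: well-formed.
(d) sonority 1-6: ill-formed.
(e) sonority 3-3-3: ill-formed.
(f) sonority 3-3-3: ill-formed.
(g) sonority 3-1: well-formed.
(h) sonority 3-2: well-formed.

5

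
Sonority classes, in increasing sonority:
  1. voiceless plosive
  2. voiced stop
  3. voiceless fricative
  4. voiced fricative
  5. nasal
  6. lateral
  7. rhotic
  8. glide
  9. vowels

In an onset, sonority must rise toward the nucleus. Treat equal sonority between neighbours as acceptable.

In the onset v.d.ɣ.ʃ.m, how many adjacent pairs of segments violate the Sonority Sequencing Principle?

2

/v/: voiced fricative = 4.
/d/: voiced stop = 2.
/ɣ/: voiced fricative = 4.
/ʃ/: voiceless fricative = 3.
/m/: nasal = 5.
/v/→/d/: 4→2 (does not rise) — violation.
/d/→/ɣ/: 2→4 (rises) — ok.
/ɣ/→/ʃ/: 4→3 (does not rise) — violation.
/ʃ/→/m/: 3→5 (rises) — ok.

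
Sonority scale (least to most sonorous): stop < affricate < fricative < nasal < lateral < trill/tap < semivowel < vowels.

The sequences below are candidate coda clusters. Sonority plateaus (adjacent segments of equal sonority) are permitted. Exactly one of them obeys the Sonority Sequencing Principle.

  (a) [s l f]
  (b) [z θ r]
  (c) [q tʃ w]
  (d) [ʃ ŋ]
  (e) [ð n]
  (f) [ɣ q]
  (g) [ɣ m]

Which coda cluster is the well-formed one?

(a) sonority 3-5-3: ill-formed.
(b) sonority 3-3-6: ill-formed.
(c) sonority 1-2-7: ill-formed.
(d) sonority 3-4: ill-formed.
(e) sonority 3-4: ill-formed.
(f) sonority 3-1: well-formed.
(g) sonority 3-4: ill-formed.

f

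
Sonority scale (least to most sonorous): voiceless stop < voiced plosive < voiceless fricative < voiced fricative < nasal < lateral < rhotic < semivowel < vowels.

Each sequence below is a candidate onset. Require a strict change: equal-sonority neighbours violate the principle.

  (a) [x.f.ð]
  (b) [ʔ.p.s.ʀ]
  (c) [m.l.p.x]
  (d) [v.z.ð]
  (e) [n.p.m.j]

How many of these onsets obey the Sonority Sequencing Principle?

0

(a) sonority 3-3-4: ill-formed.
(b) sonority 1-1-3-7: ill-formed.
(c) sonority 5-6-1-3: ill-formed.
(d) sonority 4-4-4: ill-formed.
(e) sonority 5-1-5-8: ill-formed.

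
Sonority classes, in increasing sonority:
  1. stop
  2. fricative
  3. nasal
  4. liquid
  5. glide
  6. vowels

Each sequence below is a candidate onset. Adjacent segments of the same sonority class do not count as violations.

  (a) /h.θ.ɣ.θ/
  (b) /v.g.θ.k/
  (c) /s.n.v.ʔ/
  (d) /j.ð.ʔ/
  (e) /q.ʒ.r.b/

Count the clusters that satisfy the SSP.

1

(a) /h.θ.ɣ.θ/: profile 2-2-2-2 — obeys.
(b) /v.g.θ.k/: profile 2-1-2-1 — violates.
(c) /s.n.v.ʔ/: profile 2-3-2-1 — violates.
(d) /j.ð.ʔ/: profile 5-2-1 — violates.
(e) /q.ʒ.r.b/: profile 1-2-4-1 — violates.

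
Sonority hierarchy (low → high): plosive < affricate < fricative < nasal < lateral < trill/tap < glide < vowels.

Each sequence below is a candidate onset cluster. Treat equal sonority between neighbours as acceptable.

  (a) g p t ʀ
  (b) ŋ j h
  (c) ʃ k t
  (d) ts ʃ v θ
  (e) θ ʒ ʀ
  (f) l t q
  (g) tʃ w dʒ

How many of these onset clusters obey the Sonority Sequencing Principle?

(a) g p t ʀ: profile 1-1-1-6 — obeys.
(b) ŋ j h: profile 4-7-3 — violates.
(c) ʃ k t: profile 3-1-1 — violates.
(d) ts ʃ v θ: profile 2-3-3-3 — obeys.
(e) θ ʒ ʀ: profile 3-3-6 — obeys.
(f) l t q: profile 5-1-1 — violates.
(g) tʃ w dʒ: profile 2-7-2 — violates.

3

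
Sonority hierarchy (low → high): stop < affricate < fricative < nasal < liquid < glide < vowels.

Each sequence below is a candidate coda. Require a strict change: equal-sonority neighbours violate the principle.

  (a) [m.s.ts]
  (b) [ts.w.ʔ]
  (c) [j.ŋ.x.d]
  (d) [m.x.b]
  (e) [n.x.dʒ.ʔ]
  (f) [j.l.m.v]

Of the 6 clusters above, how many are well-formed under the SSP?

(a) 4-3-2 → obeys
(b) 2-6-1 → violates
(c) 6-4-3-1 → obeys
(d) 4-3-1 → obeys
(e) 4-3-2-1 → obeys
(f) 6-5-4-3 → obeys

5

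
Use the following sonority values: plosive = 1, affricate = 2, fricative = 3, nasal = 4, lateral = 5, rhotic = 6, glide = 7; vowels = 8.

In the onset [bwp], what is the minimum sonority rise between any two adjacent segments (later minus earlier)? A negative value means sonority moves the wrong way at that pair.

/b/: plosive = 1.
/w/: glide = 7.
/p/: plosive = 1.
/b/→/w/: change +6.
/w/→/p/: change -6.
Minimum = -6.

-6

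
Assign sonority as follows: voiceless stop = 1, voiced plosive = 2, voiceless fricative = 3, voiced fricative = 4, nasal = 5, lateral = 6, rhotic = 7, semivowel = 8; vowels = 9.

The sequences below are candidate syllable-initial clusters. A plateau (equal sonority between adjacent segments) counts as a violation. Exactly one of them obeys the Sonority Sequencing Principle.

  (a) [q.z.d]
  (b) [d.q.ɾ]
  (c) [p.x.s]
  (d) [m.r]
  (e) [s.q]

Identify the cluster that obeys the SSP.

d

(a) 1-4-2 → violates
(b) 2-1-7 → violates
(c) 1-3-3 → violates
(d) 5-7 → obeys
(e) 3-1 → violates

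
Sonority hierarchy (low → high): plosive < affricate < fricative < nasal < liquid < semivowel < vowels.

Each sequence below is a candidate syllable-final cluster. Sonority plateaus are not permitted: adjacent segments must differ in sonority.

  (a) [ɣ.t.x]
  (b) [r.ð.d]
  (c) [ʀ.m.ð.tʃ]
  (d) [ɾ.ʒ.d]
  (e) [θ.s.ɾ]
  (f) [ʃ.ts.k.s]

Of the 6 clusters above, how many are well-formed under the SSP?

3

(a) sonority 3-1-3: ill-formed.
(b) sonority 5-3-1: well-formed.
(c) sonority 5-4-3-2: well-formed.
(d) sonority 5-3-1: well-formed.
(e) sonority 3-3-5: ill-formed.
(f) sonority 3-2-1-3: ill-formed.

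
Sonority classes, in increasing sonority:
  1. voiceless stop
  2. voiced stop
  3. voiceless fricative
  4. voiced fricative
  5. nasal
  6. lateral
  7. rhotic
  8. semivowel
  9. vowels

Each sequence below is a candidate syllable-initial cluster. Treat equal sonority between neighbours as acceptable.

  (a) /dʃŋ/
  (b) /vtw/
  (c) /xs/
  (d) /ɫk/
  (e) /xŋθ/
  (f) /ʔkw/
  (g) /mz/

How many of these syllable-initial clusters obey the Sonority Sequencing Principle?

3

(a) /dʃŋ/: profile 2-3-5 — obeys.
(b) /vtw/: profile 4-1-8 — violates.
(c) /xs/: profile 3-3 — obeys.
(d) /ɫk/: profile 6-1 — violates.
(e) /xŋθ/: profile 3-5-3 — violates.
(f) /ʔkw/: profile 1-1-8 — obeys.
(g) /mz/: profile 5-4 — violates.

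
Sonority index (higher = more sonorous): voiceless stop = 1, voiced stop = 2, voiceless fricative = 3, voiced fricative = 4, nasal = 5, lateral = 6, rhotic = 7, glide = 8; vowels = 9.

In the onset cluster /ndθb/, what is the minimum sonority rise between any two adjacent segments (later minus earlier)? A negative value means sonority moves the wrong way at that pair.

/n/: nasal = 5.
/d/: voiced stop = 2.
/θ/: voiceless fricative = 3.
/b/: voiced stop = 2.
/n/→/d/: change -3.
/d/→/θ/: change +1.
/θ/→/b/: change -1.
Minimum = -3.

-3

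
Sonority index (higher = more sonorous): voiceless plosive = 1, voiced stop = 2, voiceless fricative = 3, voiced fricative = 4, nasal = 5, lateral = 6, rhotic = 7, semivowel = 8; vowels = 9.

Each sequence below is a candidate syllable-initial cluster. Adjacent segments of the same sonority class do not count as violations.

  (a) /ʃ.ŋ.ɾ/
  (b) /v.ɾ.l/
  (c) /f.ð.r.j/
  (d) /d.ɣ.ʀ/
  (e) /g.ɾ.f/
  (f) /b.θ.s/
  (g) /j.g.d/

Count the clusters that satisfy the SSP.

4

(a) sonority 3-5-7: well-formed.
(b) sonority 4-7-6: ill-formed.
(c) sonority 3-4-7-8: well-formed.
(d) sonority 2-4-7: well-formed.
(e) sonority 2-7-3: ill-formed.
(f) sonority 2-3-3: well-formed.
(g) sonority 8-2-2: ill-formed.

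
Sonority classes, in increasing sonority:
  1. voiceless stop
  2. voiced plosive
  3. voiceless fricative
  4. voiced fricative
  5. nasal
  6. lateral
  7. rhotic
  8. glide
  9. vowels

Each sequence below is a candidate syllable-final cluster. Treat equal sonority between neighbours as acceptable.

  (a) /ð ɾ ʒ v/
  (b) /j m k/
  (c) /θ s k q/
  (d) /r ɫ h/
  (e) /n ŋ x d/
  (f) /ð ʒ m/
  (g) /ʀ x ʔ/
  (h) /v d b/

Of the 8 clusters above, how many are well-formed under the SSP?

(a) 4-7-4-4 → violates
(b) 8-5-1 → obeys
(c) 3-3-1-1 → obeys
(d) 7-6-3 → obeys
(e) 5-5-3-2 → obeys
(f) 4-4-5 → violates
(g) 7-3-1 → obeys
(h) 4-2-2 → obeys

6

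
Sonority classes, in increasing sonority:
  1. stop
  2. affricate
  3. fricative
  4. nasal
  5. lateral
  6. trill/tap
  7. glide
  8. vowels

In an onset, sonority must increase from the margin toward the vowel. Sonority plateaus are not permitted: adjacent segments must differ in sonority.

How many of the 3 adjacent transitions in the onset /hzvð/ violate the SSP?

3

/h/ is a fricative (sonority 3).
/z/ is a fricative (sonority 3).
/v/ is a fricative (sonority 3).
/ð/ is a fricative (sonority 3).
/h/→/z/: 3→3 (plateau) — violation.
/z/→/v/: 3→3 (plateau) — violation.
/v/→/ð/: 3→3 (plateau) — violation.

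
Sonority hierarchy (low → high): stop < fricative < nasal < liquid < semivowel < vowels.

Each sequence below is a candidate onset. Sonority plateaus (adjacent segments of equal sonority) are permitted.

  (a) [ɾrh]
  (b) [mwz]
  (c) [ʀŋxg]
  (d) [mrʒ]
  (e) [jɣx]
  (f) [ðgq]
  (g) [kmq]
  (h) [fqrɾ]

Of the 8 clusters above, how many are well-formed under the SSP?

0

(a) [ɾrh]: profile 4-4-2 — violates.
(b) [mwz]: profile 3-5-2 — violates.
(c) [ʀŋxg]: profile 4-3-2-1 — violates.
(d) [mrʒ]: profile 3-4-2 — violates.
(e) [jɣx]: profile 5-2-2 — violates.
(f) [ðgq]: profile 2-1-1 — violates.
(g) [kmq]: profile 1-3-1 — violates.
(h) [fqrɾ]: profile 2-1-4-4 — violates.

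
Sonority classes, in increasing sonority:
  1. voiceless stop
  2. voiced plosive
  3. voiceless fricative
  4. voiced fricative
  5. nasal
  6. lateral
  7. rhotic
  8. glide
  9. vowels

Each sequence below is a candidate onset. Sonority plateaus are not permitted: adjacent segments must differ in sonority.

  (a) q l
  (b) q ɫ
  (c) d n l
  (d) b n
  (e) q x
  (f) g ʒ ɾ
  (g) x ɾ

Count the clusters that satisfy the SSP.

7

(a) q l: profile 1-6 — obeys.
(b) q ɫ: profile 1-6 — obeys.
(c) d n l: profile 2-5-6 — obeys.
(d) b n: profile 2-5 — obeys.
(e) q x: profile 1-3 — obeys.
(f) g ʒ ɾ: profile 2-4-7 — obeys.
(g) x ɾ: profile 3-7 — obeys.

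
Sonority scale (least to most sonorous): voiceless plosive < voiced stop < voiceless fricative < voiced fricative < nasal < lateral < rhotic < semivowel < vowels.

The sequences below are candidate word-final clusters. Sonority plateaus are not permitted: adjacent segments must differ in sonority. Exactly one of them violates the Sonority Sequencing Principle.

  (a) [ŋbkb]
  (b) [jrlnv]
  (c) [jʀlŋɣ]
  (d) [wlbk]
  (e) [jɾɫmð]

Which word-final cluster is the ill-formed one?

(a) sonority 5-2-1-2: ill-formed.
(b) sonority 8-7-6-5-4: well-formed.
(c) sonority 8-7-6-5-4: well-formed.
(d) sonority 8-6-2-1: well-formed.
(e) sonority 8-7-6-5-4: well-formed.

a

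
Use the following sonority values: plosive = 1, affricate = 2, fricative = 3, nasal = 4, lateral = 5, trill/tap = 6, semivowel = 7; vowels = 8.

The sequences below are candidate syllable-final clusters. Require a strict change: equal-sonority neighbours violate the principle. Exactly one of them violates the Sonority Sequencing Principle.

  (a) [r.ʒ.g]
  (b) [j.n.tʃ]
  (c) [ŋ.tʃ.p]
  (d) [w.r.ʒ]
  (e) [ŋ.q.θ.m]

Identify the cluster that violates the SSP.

(a) sonority 6-3-1: well-formed.
(b) sonority 7-4-2: well-formed.
(c) sonority 4-2-1: well-formed.
(d) sonority 7-6-3: well-formed.
(e) sonority 4-1-3-4: ill-formed.

e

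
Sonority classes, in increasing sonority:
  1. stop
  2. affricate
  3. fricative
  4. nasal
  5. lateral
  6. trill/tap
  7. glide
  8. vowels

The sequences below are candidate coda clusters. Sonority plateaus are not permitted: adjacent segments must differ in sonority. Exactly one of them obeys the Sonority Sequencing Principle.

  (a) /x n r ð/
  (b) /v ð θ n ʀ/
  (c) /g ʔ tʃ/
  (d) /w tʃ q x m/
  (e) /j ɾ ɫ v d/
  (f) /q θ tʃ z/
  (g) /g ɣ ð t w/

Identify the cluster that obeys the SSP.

(a) 3-4-6-3 → violates
(b) 3-3-3-4-6 → violates
(c) 1-1-2 → violates
(d) 7-2-1-3-4 → violates
(e) 7-6-5-3-1 → obeys
(f) 1-3-2-3 → violates
(g) 1-3-3-1-7 → violates

e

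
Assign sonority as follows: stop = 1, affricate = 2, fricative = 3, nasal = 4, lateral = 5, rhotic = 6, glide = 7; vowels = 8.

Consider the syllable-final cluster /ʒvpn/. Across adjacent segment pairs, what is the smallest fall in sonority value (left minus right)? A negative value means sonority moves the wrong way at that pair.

/ʒ/ — fricative, sonority 3.
/v/ — fricative, sonority 3.
/p/ — stop, sonority 1.
/n/ — nasal, sonority 4.
/ʒ/→/v/: change +0.
/v/→/p/: change +2.
/p/→/n/: change -3.
Minimum = -3.

-3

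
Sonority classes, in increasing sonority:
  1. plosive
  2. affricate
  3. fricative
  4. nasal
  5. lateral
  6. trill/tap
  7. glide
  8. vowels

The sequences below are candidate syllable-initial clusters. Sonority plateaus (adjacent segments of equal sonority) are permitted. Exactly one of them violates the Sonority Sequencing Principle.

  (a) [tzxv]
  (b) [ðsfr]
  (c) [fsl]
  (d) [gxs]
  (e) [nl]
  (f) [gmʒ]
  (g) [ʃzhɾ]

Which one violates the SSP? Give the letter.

f

(a) [tzxv]: profile 1-3-3-3 — obeys.
(b) [ðsfr]: profile 3-3-3-6 — obeys.
(c) [fsl]: profile 3-3-5 — obeys.
(d) [gxs]: profile 1-3-3 — obeys.
(e) [nl]: profile 4-5 — obeys.
(f) [gmʒ]: profile 1-4-3 — violates.
(g) [ʃzhɾ]: profile 3-3-3-6 — obeys.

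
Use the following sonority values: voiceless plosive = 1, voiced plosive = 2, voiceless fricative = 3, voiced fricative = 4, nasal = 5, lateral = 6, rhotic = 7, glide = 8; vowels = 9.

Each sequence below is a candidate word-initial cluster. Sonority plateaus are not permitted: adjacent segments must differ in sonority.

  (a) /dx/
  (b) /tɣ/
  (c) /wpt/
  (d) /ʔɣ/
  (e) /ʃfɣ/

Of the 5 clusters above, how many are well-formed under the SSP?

3

(a) 2-3 → obeys
(b) 1-4 → obeys
(c) 8-1-1 → violates
(d) 1-4 → obeys
(e) 3-3-4 → violates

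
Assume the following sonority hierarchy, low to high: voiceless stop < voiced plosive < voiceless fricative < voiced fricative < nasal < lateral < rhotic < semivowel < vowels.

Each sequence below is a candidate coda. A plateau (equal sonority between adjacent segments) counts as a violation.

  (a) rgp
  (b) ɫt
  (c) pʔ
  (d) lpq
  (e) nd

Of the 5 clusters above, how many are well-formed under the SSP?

3

(a) sonority 7-2-1: well-formed.
(b) sonority 6-1: well-formed.
(c) sonority 1-1: ill-formed.
(d) sonority 6-1-1: ill-formed.
(e) sonority 5-2: well-formed.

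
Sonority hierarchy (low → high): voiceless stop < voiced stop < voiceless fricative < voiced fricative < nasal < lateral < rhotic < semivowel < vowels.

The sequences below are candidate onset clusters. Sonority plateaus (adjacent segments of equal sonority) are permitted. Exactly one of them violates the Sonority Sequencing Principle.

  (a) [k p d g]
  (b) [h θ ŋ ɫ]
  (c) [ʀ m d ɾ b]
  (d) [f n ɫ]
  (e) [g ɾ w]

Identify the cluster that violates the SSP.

c

(a) [k p d g]: profile 1-1-2-2 — obeys.
(b) [h θ ŋ ɫ]: profile 3-3-5-6 — obeys.
(c) [ʀ m d ɾ b]: profile 7-5-2-7-2 — violates.
(d) [f n ɫ]: profile 3-5-6 — obeys.
(e) [g ɾ w]: profile 2-7-8 — obeys.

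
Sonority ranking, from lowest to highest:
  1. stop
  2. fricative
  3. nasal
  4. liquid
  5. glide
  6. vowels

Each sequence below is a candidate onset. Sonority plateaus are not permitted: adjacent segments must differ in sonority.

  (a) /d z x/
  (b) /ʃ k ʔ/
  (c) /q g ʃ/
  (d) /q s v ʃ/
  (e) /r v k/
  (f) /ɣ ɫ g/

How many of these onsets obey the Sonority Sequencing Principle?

0

(a) /d z x/: profile 1-2-2 — violates.
(b) /ʃ k ʔ/: profile 2-1-1 — violates.
(c) /q g ʃ/: profile 1-1-2 — violates.
(d) /q s v ʃ/: profile 1-2-2-2 — violates.
(e) /r v k/: profile 4-2-1 — violates.
(f) /ɣ ɫ g/: profile 2-4-1 — violates.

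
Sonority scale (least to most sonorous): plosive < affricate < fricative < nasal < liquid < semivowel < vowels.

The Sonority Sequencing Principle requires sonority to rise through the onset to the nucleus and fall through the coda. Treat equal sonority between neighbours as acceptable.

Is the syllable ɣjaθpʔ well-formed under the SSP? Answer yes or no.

Onset: /ɣ/ is a fricative (sonority 3), /j/ is a semivowel (sonority 6); then the nucleus /a/ (sonority 7).
Onset profile 3-6-7 — rises to the nucleus.
Coda: /θ/ is a fricative (sonority 3), /p/ is a plosive (sonority 1), /ʔ/ is a plosive (sonority 1).
Coda profile 7-3-1-1 — falls from the nucleus.

yes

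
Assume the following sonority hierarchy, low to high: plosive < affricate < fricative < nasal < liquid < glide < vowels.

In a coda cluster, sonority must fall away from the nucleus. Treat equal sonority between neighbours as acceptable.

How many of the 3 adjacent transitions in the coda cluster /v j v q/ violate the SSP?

1

/v/ — fricative, sonority 3.
/j/ — glide, sonority 6.
/v/ — fricative, sonority 3.
/q/ — plosive, sonority 1.
/v/→/j/: 3→6 (does not fall) — violation.
/j/→/v/: 6→3 (falls) — ok.
/v/→/q/: 3→1 (falls) — ok.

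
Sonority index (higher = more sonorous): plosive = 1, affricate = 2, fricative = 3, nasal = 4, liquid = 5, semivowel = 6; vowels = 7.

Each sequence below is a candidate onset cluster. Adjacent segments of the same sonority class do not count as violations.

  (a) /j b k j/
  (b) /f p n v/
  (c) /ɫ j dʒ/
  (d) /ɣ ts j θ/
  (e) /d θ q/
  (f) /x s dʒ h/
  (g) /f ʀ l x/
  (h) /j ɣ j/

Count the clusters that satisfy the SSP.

(a) 6-1-1-6 → violates
(b) 3-1-4-3 → violates
(c) 5-6-2 → violates
(d) 3-2-6-3 → violates
(e) 1-3-1 → violates
(f) 3-3-2-3 → violates
(g) 3-5-5-3 → violates
(h) 6-3-6 → violates

0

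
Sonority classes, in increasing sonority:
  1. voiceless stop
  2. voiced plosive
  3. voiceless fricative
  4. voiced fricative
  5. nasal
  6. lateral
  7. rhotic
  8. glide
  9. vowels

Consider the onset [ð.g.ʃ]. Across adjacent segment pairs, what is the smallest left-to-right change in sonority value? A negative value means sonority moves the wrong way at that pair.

-2

/ð/ is a voiced fricative (sonority 4).
/g/ is a voiced plosive (sonority 2).
/ʃ/ is a voiceless fricative (sonority 3).
/ð/→/g/: change -2.
/g/→/ʃ/: change +1.
Minimum = -2.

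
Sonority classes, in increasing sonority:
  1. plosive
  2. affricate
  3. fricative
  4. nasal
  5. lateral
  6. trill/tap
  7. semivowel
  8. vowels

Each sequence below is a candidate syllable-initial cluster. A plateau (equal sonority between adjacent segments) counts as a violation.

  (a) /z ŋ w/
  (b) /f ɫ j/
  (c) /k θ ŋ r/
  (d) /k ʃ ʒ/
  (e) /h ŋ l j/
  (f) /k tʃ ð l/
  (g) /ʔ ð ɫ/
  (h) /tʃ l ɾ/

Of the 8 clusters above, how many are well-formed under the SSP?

(a) 3-4-7 → obeys
(b) 3-5-7 → obeys
(c) 1-3-4-6 → obeys
(d) 1-3-3 → violates
(e) 3-4-5-7 → obeys
(f) 1-2-3-5 → obeys
(g) 1-3-5 → obeys
(h) 2-5-6 → obeys

7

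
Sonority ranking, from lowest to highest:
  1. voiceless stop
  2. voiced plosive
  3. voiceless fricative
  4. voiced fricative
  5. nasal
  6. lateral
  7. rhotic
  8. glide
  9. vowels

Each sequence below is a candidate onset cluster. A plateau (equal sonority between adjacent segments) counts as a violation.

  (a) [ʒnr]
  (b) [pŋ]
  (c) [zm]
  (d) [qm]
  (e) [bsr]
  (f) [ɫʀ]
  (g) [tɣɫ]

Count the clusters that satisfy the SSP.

(a) sonority 4-5-7: well-formed.
(b) sonority 1-5: well-formed.
(c) sonority 4-5: well-formed.
(d) sonority 1-5: well-formed.
(e) sonority 2-3-7: well-formed.
(f) sonority 6-7: well-formed.
(g) sonority 1-4-6: well-formed.

7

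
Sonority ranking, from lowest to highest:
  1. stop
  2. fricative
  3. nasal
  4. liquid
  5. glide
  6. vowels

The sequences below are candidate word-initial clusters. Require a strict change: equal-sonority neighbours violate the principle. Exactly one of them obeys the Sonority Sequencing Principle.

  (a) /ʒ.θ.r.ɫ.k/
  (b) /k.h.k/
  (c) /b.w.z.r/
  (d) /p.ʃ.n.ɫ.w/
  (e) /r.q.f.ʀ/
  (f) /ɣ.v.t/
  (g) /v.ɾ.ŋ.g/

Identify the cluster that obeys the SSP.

(a) sonority 2-2-4-4-1: ill-formed.
(b) sonority 1-2-1: ill-formed.
(c) sonority 1-5-2-4: ill-formed.
(d) sonority 1-2-3-4-5: well-formed.
(e) sonority 4-1-2-4: ill-formed.
(f) sonority 2-2-1: ill-formed.
(g) sonority 2-4-3-1: ill-formed.

d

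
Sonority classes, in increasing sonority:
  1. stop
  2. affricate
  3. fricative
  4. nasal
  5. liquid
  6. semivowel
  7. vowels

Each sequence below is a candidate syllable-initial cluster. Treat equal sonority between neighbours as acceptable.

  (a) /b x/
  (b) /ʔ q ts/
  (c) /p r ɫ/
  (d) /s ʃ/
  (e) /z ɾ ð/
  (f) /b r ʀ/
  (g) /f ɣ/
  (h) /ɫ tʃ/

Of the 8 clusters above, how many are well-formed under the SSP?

6

(a) 1-3 → obeys
(b) 1-1-2 → obeys
(c) 1-5-5 → obeys
(d) 3-3 → obeys
(e) 3-5-3 → violates
(f) 1-5-5 → obeys
(g) 3-3 → obeys
(h) 5-2 → violates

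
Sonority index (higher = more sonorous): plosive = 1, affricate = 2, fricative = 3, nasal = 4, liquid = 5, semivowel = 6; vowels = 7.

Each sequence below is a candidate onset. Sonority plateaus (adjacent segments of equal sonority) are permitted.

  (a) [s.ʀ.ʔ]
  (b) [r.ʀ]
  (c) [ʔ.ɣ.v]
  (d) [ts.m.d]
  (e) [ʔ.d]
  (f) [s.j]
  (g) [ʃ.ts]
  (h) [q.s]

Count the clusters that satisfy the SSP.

5

(a) [s.ʀ.ʔ]: profile 3-5-1 — violates.
(b) [r.ʀ]: profile 5-5 — obeys.
(c) [ʔ.ɣ.v]: profile 1-3-3 — obeys.
(d) [ts.m.d]: profile 2-4-1 — violates.
(e) [ʔ.d]: profile 1-1 — obeys.
(f) [s.j]: profile 3-6 — obeys.
(g) [ʃ.ts]: profile 3-2 — violates.
(h) [q.s]: profile 1-3 — obeys.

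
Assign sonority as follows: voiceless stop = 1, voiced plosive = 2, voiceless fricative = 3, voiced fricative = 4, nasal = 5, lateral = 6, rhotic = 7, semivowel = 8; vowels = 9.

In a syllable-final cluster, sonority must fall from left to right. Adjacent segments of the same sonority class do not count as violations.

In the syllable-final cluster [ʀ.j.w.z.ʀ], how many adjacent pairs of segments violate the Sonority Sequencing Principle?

/ʀ/ is a rhotic (sonority 7).
/j/ is a semivowel (sonority 8).
/w/ is a semivowel (sonority 8).
/z/ is a voiced fricative (sonority 4).
/ʀ/ is a rhotic (sonority 7).
/ʀ/→/j/: 7→8 (does not fall) — violation.
/j/→/w/: 8→8 (plateau, allowed) — ok.
/w/→/z/: 8→4 (falls) — ok.
/z/→/ʀ/: 4→7 (does not fall) — violation.

2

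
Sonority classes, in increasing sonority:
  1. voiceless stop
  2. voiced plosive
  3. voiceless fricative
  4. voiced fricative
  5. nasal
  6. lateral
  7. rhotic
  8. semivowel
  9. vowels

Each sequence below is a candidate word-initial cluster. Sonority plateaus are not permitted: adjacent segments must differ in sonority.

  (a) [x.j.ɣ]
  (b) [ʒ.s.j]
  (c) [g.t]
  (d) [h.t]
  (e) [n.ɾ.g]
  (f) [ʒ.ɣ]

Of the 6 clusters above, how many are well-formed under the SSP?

(a) 3-8-4 → violates
(b) 4-3-8 → violates
(c) 2-1 → violates
(d) 3-1 → violates
(e) 5-7-2 → violates
(f) 4-4 → violates

0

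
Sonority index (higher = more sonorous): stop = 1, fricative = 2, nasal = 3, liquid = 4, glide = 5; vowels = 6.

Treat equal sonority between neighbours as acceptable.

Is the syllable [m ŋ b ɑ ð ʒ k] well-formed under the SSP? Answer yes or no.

Onset: /m/ is a nasal (sonority 3), /ŋ/ is a nasal (sonority 3), /b/ is a stop (sonority 1); then the nucleus /ɑ/ (sonority 6).
Onset profile 3-3-1-6 — does not rise throughout.
Coda: /ð/ is a fricative (sonority 2), /ʒ/ is a fricative (sonority 2), /k/ is a stop (sonority 1).
Coda profile 6-2-2-1 — falls from the nucleus.

no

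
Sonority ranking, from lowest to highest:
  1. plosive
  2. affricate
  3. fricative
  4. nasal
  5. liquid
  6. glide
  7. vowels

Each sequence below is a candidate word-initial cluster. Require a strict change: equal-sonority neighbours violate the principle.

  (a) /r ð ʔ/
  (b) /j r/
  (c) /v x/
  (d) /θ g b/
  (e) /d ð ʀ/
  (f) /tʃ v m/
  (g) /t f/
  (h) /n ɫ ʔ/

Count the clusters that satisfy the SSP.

3

(a) 5-3-1 → violates
(b) 6-5 → violates
(c) 3-3 → violates
(d) 3-1-1 → violates
(e) 1-3-5 → obeys
(f) 2-3-4 → obeys
(g) 1-3 → obeys
(h) 4-5-1 → violates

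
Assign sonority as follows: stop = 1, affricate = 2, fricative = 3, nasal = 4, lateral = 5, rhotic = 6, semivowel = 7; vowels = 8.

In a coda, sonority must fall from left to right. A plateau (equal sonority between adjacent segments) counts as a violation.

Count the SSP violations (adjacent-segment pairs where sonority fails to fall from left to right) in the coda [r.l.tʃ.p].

/r/ is a rhotic (sonority 6).
/l/ is a lateral (sonority 5).
/tʃ/ is an affricate (sonority 2).
/p/ is a stop (sonority 1).
/r/→/l/: 6→5 (falls) — ok.
/l/→/tʃ/: 5→2 (falls) — ok.
/tʃ/→/p/: 2→1 (falls) — ok.

0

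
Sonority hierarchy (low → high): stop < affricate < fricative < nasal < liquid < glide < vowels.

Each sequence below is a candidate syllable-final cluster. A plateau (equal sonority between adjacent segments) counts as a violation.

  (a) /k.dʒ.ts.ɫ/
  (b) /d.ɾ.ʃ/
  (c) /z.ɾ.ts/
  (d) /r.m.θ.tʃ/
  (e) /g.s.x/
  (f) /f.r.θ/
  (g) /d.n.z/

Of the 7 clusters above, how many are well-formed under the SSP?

(a) sonority 1-2-2-5: ill-formed.
(b) sonority 1-5-3: ill-formed.
(c) sonority 3-5-2: ill-formed.
(d) sonority 5-4-3-2: well-formed.
(e) sonority 1-3-3: ill-formed.
(f) sonority 3-5-3: ill-formed.
(g) sonority 1-4-3: ill-formed.

1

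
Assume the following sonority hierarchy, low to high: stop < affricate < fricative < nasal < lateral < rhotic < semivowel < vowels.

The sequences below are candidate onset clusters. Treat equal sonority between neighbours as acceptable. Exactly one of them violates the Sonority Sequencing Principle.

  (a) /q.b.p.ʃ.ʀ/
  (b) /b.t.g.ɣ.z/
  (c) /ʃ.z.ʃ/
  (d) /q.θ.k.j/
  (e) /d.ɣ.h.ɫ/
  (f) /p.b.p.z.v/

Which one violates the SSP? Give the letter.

d

(a) 1-1-1-3-6 → obeys
(b) 1-1-1-3-3 → obeys
(c) 3-3-3 → obeys
(d) 1-3-1-7 → violates
(e) 1-3-3-5 → obeys
(f) 1-1-1-3-3 → obeys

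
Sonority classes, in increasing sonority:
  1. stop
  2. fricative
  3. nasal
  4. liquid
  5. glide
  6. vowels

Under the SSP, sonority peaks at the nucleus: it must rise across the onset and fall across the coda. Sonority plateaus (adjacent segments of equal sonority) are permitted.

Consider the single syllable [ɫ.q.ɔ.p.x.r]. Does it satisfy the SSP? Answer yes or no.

Onset: /ɫ/ is a liquid (sonority 4), /q/ is a stop (sonority 1); then the nucleus /ɔ/ (sonority 6).
Onset profile 4-1-6 — does not rise throughout.
Coda: /p/ is a stop (sonority 1), /x/ is a fricative (sonority 2), /r/ is a liquid (sonority 4).
Coda profile 6-1-2-4 — does not fall throughout.

no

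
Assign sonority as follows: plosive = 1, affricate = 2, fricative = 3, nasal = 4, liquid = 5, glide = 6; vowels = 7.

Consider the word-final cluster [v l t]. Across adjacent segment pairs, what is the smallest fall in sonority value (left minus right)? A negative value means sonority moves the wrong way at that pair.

/v/: fricative = 3.
/l/: liquid = 5.
/t/: plosive = 1.
/v/→/l/: change -2.
/l/→/t/: change +4.
Minimum = -2.

-2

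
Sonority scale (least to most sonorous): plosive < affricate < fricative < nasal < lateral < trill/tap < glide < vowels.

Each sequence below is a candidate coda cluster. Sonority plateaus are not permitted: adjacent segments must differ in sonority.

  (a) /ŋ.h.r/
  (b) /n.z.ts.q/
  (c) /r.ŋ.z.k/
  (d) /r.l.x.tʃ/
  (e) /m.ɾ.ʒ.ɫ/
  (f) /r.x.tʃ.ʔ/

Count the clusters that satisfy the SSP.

(a) sonority 4-3-6: ill-formed.
(b) sonority 4-3-2-1: well-formed.
(c) sonority 6-4-3-1: well-formed.
(d) sonority 6-5-3-2: well-formed.
(e) sonority 4-6-3-5: ill-formed.
(f) sonority 6-3-2-1: well-formed.

4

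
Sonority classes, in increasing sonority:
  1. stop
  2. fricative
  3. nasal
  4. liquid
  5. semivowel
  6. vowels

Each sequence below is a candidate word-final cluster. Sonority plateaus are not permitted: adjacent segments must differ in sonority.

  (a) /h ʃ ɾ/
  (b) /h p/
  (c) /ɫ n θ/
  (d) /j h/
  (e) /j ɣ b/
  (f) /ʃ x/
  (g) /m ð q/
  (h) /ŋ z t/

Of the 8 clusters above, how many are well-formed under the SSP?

(a) 2-2-4 → violates
(b) 2-1 → obeys
(c) 4-3-2 → obeys
(d) 5-2 → obeys
(e) 5-2-1 → obeys
(f) 2-2 → violates
(g) 3-2-1 → obeys
(h) 3-2-1 → obeys

6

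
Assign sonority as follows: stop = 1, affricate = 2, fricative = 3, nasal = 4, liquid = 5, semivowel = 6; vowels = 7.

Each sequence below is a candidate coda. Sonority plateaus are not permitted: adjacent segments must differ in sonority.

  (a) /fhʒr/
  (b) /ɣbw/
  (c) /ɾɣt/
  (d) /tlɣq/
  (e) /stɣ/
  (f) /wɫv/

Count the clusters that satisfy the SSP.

2

(a) sonority 3-3-3-5: ill-formed.
(b) sonority 3-1-6: ill-formed.
(c) sonority 5-3-1: well-formed.
(d) sonority 1-5-3-1: ill-formed.
(e) sonority 3-1-3: ill-formed.
(f) sonority 6-5-3: well-formed.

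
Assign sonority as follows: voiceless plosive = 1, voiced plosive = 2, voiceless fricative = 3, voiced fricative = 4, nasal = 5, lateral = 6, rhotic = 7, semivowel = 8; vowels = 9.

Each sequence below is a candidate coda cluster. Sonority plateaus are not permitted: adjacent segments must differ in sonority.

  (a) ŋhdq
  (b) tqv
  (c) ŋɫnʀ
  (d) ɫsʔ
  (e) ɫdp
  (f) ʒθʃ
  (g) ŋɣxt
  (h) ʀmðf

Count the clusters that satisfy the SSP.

(a) 5-3-2-1 → obeys
(b) 1-1-4 → violates
(c) 5-6-5-7 → violates
(d) 6-3-1 → obeys
(e) 6-2-1 → obeys
(f) 4-3-3 → violates
(g) 5-4-3-1 → obeys
(h) 7-5-4-3 → obeys

5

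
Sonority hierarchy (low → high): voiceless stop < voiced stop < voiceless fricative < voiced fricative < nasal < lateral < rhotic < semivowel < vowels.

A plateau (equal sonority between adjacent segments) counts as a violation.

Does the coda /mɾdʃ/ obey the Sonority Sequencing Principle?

/m/ is a nasal (sonority 5).
/ɾ/ is a rhotic (sonority 7).
/d/ is a voiced stop (sonority 2).
/ʃ/ is a voiceless fricative (sonority 3).
The profile is 5-7-2-3. Between /m/ (5) and /ɾ/ (7) sonority does not fall, so the cluster violates the SSP.

no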